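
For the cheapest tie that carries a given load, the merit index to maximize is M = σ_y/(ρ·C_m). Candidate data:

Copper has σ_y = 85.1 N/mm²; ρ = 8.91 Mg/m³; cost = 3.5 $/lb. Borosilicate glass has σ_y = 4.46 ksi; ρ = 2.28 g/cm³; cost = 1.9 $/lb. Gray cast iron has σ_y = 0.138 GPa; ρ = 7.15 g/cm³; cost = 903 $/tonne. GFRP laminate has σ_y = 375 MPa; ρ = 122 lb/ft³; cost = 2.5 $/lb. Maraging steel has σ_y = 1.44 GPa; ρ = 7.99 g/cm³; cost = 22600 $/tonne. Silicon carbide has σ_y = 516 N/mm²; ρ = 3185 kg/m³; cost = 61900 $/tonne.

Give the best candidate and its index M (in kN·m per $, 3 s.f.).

GFRP laminate, M = 34.8 kN·m per $

Putting every candidate on a common basis:
  copper: σ_y = 85.10 MPa, ρ = 8910 kg/m³, cost = 7.716 $/kg
  borosilicate glass: σ_y = 30.75 MPa, ρ = 2280 kg/m³, cost = 4.189 $/kg
  gray cast iron: σ_y = 138.0 MPa, ρ = 7150 kg/m³, cost = 0.9030 $/kg
  GFRP laminate: σ_y = 375.0 MPa, ρ = 1954 kg/m³, cost = 5.511 $/kg
  maraging steel: σ_y = 1440 MPa, ρ = 7990 kg/m³, cost = 22.60 $/kg
  silicon carbide: σ_y = 516.0 MPa, ρ = 3185 kg/m³, cost = 61.90 $/kg
  GFRP laminate: M = 34.8 kN·m per $
  gray cast iron: M = 21.4 kN·m per $
  maraging steel: M = 7.97 kN·m per $
  borosilicate glass: M = 3.22 kN·m per $
  silicon carbide: M = 2.62 kN·m per $
  copper: M = 1.24 kN·m per $
GFRP laminate has the largest M.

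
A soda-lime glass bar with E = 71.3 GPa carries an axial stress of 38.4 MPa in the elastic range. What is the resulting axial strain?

ε = σ/E = 38.4 / 71300 = 5.39×10⁻⁴.

5.39×10⁻⁴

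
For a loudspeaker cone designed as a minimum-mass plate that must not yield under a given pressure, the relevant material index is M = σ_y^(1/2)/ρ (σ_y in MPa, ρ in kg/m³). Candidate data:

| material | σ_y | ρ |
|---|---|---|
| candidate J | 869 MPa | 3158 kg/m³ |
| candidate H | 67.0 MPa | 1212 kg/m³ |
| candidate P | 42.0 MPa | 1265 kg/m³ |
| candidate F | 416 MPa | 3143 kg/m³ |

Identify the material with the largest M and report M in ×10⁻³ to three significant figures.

candidate J, M = 9.33×10⁻³

Evaluate M for each candidate:
  candidate J: M = 9.33×10⁻³
  candidate H: M = 6.75×10⁻³
  candidate F: M = 6.49×10⁻³
  candidate P: M = 5.12×10⁻³
The maximum is for candidate J.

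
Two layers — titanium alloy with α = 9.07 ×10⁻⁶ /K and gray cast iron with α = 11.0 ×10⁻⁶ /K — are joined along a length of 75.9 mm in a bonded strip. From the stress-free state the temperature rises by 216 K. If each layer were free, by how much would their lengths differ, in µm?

31.6 µm

Δα = |9.07 − 11.0|×10⁻⁶/K = 1.93×10⁻⁶/K.
ΔL_mismatch = Δα·L·ΔT = 1.93×10⁻⁶ × 75.9 mm × 216.0 K = 31.6 µm.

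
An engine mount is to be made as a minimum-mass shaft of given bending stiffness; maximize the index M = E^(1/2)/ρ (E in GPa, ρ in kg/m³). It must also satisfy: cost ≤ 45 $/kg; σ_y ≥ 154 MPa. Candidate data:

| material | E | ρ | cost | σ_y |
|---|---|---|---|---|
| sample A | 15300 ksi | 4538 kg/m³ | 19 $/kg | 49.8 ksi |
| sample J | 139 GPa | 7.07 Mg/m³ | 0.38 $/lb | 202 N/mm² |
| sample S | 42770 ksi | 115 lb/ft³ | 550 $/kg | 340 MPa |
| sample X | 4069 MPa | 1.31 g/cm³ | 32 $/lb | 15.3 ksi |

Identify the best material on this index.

sample A

Screen on constraints: cost ≤ 45 $/kg; σ_y ≥ 154 MPa. Survivors: sample A, sample J.
Putting every candidate on a common basis:
  sample A: E = 105.5 GPa, ρ = 4538 kg/m³
  sample J: E = 139.0 GPa, ρ = 7070 kg/m³
  sample A: M = 2.26×10⁻³
  sample J: M = 1.67×10⁻³
Sample A has the largest M.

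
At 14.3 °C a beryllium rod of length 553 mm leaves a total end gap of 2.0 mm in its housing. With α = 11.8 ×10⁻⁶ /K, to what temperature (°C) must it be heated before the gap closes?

321 °C

α·L₀·ΔT = 2.0 mm ⇒ ΔT = 2.0 / (11.8×10⁻⁶ × 553.0) = 306.5 K.
T = 14.3 + 306.5 = 320.8 °C.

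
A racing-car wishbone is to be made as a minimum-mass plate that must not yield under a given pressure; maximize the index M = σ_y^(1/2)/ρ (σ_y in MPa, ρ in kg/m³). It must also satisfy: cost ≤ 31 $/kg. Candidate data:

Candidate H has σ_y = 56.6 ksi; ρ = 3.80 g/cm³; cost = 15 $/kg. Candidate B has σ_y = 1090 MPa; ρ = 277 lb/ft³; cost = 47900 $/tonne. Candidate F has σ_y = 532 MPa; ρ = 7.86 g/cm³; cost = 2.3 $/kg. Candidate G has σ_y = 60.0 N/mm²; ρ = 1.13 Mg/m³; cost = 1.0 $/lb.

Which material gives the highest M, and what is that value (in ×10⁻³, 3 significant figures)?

Screen on constraints: cost ≤ 31 $/kg. Survivors: candidate H, candidate F, candidate G.
Putting every candidate on a common basis:
  candidate H: σ_y = 390.2 MPa, ρ = 3800 kg/m³
  candidate F: σ_y = 532.0 MPa, ρ = 7860 kg/m³
  candidate G: σ_y = 60.00 MPa, ρ = 1130 kg/m³
  candidate G: M = 6.85×10⁻³
  candidate H: M = 5.20×10⁻³
  candidate F: M = 2.93×10⁻³
Candidate G ranks first.

candidate G, M = 6.85×10⁻³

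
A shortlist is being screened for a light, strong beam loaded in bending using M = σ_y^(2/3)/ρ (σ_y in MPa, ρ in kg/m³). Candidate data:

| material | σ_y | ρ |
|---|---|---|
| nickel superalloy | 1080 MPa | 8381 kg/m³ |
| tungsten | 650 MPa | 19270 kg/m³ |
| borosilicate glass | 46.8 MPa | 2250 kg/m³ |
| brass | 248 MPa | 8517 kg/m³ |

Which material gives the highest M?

Computing M directly (units already consistent):
  nickel superalloy: M = 12.6×10⁻³
  borosilicate glass: M = 5.77×10⁻³
  brass: M = 4.63×10⁻³
  tungsten: M = 3.89×10⁻³
Nickel superalloy has the largest M.

nickel superalloy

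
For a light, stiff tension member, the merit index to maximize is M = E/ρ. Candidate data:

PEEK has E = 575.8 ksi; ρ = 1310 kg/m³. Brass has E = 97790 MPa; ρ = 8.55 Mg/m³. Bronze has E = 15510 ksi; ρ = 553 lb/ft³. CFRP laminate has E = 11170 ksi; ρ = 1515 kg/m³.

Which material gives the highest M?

Convert each candidate to consistent units, then evaluate M:
  PEEK: E = 3.970 GPa, ρ = 1310 kg/m³
  brass: E = 97.79 GPa, ρ = 8550 kg/m³
  bronze: E = 106.9 GPa, ρ = 8858 kg/m³
  CFRP laminate: E = 77.01 GPa, ρ = 1515 kg/m³
  CFRP laminate: M = 50.8 MN·m/kg
  bronze: M = 12.1 MN·m/kg
  brass: M = 11.4 MN·m/kg
  PEEK: M = 3.03 MN·m/kg
CFRP laminate has the largest M.

CFRP laminate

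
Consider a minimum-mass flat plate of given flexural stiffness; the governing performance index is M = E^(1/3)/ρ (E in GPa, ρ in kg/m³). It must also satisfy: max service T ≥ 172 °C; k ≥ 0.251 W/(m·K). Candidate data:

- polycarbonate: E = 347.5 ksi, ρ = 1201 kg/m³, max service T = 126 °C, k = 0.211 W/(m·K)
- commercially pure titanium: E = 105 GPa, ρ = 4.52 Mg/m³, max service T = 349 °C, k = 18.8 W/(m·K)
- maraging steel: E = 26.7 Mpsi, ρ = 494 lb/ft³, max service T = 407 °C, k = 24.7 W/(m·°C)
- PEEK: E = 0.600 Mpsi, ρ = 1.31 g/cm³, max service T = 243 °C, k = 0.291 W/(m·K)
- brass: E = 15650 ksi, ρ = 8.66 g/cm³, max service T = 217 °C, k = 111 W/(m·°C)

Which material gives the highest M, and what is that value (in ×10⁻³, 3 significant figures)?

PEEK, M = 1.23×10⁻³

Screen on constraints: max service T ≥ 172 °C; k ≥ 0.251 W/(m·K). Survivors: commercially pure titanium, maraging steel, PEEK, brass.
Putting every candidate on a common basis:
  commercially pure titanium: E = 105.0 GPa, ρ = 4520 kg/m³
  maraging steel: E = 184.1 GPa, ρ = 7913 kg/m³
  PEEK: E = 4.137 GPa, ρ = 1310 kg/m³
  brass: E = 107.9 GPa, ρ = 8660 kg/m³
  PEEK: M = 1.23×10⁻³
  commercially pure titanium: M = 1.04×10⁻³
  maraging steel: M = 0.719×10⁻³
  brass: M = 0.550×10⁻³
Highest index: PEEK.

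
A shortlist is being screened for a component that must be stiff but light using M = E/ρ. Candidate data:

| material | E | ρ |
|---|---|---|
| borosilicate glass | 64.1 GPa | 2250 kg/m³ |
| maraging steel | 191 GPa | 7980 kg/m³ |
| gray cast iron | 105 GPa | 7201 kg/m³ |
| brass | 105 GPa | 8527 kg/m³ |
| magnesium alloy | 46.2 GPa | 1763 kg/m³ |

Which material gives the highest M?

borosilicate glass

Per-candidate index values:
  borosilicate glass: M = 28.5 MN·m/kg
  magnesium alloy: M = 26.2 MN·m/kg
  maraging steel: M = 23.9 MN·m/kg
  gray cast iron: M = 14.6 MN·m/kg
  brass: M = 12.3 MN·m/kg
Highest index: borosilicate glass.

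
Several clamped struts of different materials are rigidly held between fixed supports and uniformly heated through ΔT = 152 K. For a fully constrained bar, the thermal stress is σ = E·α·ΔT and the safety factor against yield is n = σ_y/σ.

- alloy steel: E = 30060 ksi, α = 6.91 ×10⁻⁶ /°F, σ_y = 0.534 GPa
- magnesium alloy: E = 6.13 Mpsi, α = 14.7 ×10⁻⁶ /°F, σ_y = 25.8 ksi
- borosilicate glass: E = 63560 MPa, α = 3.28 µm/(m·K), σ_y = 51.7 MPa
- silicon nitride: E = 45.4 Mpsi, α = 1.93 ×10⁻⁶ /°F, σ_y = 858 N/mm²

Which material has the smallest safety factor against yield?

magnesium alloy

In consistent units (E in GPa, α in ×10⁻⁶/K, σ_y in MPa):
  alloy steel: E = 207.3, α = 12.4, σ_y = 534.0 → σ = 392 MPa, n = 1.36
  magnesium alloy: E = 42.26, α = 26.5, σ_y = 177.9 → σ = 170 MPa, n = 1.05
  borosilicate glass: E = 63.56, α = 3.28, σ_y = 51.70 → σ = 31.7 MPa, n = 1.63
  silicon nitride: E = 313.0, α = 3.47, σ_y = 858.0 → σ = 165 MPa, n = 5.19
Smallest n: magnesium alloy with n = 1.05.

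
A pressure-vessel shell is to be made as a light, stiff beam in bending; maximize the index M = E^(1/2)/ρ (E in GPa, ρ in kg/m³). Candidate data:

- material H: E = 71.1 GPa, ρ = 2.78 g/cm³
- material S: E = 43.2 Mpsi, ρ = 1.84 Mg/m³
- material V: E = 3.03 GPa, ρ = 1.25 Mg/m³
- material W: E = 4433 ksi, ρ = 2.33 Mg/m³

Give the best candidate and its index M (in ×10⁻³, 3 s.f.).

material S, M = 9.38×10⁻³

In SI units:
  material H: E = 71.10 GPa, ρ = 2780 kg/m³
  material S: E = 297.9 GPa, ρ = 1840 kg/m³
  material V: E = 3.030 GPa, ρ = 1250 kg/m³
  material W: E = 30.56 GPa, ρ = 2330 kg/m³
  material S: M = 9.38×10⁻³
  material H: M = 3.03×10⁻³
  material W: M = 2.37×10⁻³
  material V: M = 1.39×10⁻³
Material S ranks first.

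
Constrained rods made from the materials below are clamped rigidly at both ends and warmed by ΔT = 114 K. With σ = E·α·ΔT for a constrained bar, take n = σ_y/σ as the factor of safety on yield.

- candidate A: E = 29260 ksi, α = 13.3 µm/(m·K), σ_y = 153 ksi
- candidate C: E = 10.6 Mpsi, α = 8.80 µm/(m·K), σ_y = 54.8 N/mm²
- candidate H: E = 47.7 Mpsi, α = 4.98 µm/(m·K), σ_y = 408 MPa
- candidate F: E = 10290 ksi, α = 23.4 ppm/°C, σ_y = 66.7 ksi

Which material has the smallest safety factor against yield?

Converting E to GPa, α to ×10⁻⁶/K, σ_y to MPa, then σ and n for each:
  candidate A: E = 201.7, α = 13.3, σ_y = 1055 → σ = 306 MPa, n = 3.45
  candidate C: E = 73.08, α = 8.80, σ_y = 54.80 → σ = 73.3 MPa, n = 0.747
  candidate H: E = 328.9, α = 4.98, σ_y = 408.0 → σ = 187 MPa, n = 2.19
  candidate F: E = 70.95, α = 23.4, σ_y = 459.9 → σ = 189 MPa, n = 2.43
Candidate C has the lowest safety factor, n = 0.747.

candidate C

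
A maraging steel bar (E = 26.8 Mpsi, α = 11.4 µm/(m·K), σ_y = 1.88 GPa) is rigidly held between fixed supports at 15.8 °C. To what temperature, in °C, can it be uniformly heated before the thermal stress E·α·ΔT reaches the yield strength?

908 °C

E = 26.8 Mpsi = 184.8 GPa.
σ_y = 1.88 GPa = 1880 MPa.
E·α·ΔT = 1880 MPa ⇒ ΔT = 1880 / (184.8×10³ × 11.4×10⁻⁶) = 892.5 K.
T = 15.8 + 892.5 = 908.3 °C.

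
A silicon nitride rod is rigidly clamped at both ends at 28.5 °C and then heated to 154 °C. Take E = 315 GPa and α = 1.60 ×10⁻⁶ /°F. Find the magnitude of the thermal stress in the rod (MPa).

114 MPa

α = 1.60×10⁻⁶/°F × 9/5 = 2.88×10⁻⁶/K.
ΔT = 125.5 K. Constrained thermal stress σ = E·α·ΔT = 315.0×10³ MPa × 2.88×10⁻⁶ × 125.5 = 114 MPa (compressive).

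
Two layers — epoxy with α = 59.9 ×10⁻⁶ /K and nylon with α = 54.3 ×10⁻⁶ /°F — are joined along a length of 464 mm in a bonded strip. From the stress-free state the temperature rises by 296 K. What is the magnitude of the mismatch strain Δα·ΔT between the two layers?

nylon: α = 54.3×10⁻⁶/°F × 9/5 = 97.7×10⁻⁶/K.
Δα = |59.9 − 97.7|×10⁻⁶/K = 37.8×10⁻⁶/K.
Mismatch strain = Δα·ΔT = 37.8×10⁻⁶ × 296.0 = 0.0112.

0.0112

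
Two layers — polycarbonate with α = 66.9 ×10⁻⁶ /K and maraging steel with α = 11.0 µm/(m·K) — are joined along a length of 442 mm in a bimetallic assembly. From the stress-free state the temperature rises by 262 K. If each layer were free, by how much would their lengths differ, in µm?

6470 µm

Δα = |66.9 − 11.0|×10⁻⁶/K = 55.9×10⁻⁶/K.
ΔL_mismatch = Δα·L·ΔT = 55.9×10⁻⁶ × 442.0 mm × 262.0 K = 6470 µm.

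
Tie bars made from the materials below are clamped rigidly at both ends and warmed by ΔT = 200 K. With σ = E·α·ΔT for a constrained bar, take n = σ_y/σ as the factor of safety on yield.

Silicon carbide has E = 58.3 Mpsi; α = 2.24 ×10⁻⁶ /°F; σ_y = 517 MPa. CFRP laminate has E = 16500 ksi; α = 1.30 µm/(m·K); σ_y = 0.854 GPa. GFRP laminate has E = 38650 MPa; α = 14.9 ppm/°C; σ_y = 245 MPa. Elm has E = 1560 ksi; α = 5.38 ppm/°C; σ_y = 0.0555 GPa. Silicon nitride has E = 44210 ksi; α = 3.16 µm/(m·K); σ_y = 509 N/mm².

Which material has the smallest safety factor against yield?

In consistent units (E in GPa, α in ×10⁻⁶/K, σ_y in MPa):
  silicon carbide: E = 402.0, α = 4.03, σ_y = 517.0 → σ = 324 MPa, n = 1.59
  CFRP laminate: E = 113.8, α = 1.30, σ_y = 854.0 → σ = 29.6 MPa, n = 28.9
  GFRP laminate: E = 38.65, α = 14.9, σ_y = 245.0 → σ = 115 MPa, n = 2.13
  elm: E = 10.76, α = 5.38, σ_y = 55.50 → σ = 11.6 MPa, n = 4.80
  silicon nitride: E = 304.8, α = 3.16, σ_y = 509.0 → σ = 193 MPa, n = 2.64
The minimum is silicon carbide at n = 1.59.

silicon carbide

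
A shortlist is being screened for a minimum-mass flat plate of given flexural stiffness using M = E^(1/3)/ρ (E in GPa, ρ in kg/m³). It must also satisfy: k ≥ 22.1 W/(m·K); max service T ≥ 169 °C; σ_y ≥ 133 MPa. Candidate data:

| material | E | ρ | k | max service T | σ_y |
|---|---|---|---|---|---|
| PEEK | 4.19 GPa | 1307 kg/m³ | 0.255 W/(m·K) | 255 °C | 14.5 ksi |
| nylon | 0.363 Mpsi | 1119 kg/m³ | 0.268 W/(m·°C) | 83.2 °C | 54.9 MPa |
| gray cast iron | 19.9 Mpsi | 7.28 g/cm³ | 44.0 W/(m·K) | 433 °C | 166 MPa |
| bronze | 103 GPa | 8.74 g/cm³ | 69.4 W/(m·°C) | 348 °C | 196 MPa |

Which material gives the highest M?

Screen on constraints: k ≥ 22.1 W/(m·K); max service T ≥ 169 °C; σ_y ≥ 133 MPa. Survivors: gray cast iron, bronze.
Putting every candidate on a common basis:
  gray cast iron: E = 137.2 GPa, ρ = 7280 kg/m³
  bronze: E = 103.0 GPa, ρ = 8740 kg/m³
  gray cast iron: M = 0.708×10⁻³
  bronze: M = 0.536×10⁻³
The maximum is for gray cast iron.

gray cast iron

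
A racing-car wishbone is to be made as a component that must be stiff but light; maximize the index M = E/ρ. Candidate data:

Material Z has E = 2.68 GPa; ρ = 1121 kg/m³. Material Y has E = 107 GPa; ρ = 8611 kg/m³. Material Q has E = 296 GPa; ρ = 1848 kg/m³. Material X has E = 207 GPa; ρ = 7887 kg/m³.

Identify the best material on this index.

Evaluate M for each candidate:
  material Q: M = 160 MN·m/kg
  material X: M = 26.2 MN·m/kg
  material Y: M = 12.4 MN·m/kg
  material Z: M = 2.39 MN·m/kg
Highest index: material Q.

material Q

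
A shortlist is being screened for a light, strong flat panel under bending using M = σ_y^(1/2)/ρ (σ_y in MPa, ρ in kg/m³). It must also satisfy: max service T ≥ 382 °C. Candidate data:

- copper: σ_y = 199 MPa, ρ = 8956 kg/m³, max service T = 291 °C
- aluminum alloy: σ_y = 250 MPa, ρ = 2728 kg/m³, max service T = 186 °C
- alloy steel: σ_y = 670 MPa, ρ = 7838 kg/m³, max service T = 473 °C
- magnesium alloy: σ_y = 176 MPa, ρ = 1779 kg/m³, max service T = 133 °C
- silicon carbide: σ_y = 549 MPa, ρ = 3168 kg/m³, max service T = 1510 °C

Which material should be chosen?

Screen on constraints: max service T ≥ 382 °C. Survivors: alloy steel, silicon carbide.
Computing M directly (units already consistent):
  silicon carbide: M = 7.40×10⁻³
  alloy steel: M = 3.30×10⁻³
Silicon carbide has the largest M.

silicon carbide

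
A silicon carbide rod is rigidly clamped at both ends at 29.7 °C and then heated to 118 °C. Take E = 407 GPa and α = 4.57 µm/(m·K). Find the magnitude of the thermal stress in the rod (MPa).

ΔT = 88.30 K. Constrained thermal stress σ = E·α·ΔT = 407.0×10³ MPa × 4.57×10⁻⁶ × 88.30 = 164 MPa (compressive).

164 MPa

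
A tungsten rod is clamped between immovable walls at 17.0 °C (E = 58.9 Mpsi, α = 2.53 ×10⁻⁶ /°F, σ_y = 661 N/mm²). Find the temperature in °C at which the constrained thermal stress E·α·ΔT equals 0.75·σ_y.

E = 58.9 Mpsi = 406.1 GPa.
α = 2.53×10⁻⁶/°F × 9/5 = 4.55×10⁻⁶/K.
σ_y = 661 N/mm² = 661.0 MPa.
E·α·ΔT = 495.8 MPa ⇒ ΔT = 495.8 / (406.1×10³ × 4.55×10⁻⁶) = 268.1 K.
T = 17.0 + 268.1 = 285.1 °C.

285 °C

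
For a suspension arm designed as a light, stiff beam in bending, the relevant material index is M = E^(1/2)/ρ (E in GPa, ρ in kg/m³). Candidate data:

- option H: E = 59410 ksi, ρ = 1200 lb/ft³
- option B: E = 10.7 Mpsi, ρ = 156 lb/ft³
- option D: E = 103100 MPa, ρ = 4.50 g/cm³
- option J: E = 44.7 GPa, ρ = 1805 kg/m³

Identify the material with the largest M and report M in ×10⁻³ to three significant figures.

option J, M = 3.70×10⁻³

Convert each candidate to consistent units, then evaluate M:
  option H: E = 409.6 GPa, ρ = 19220 kg/m³
  option B: E = 73.77 GPa, ρ = 2499 kg/m³
  option D: E = 103.1 GPa, ρ = 4500 kg/m³
  option J: E = 44.70 GPa, ρ = 1805 kg/m³
  option J: M = 3.70×10⁻³
  option B: M = 3.44×10⁻³
  option D: M = 2.26×10⁻³
  option H: M = 1.05×10⁻³
Highest index: option J.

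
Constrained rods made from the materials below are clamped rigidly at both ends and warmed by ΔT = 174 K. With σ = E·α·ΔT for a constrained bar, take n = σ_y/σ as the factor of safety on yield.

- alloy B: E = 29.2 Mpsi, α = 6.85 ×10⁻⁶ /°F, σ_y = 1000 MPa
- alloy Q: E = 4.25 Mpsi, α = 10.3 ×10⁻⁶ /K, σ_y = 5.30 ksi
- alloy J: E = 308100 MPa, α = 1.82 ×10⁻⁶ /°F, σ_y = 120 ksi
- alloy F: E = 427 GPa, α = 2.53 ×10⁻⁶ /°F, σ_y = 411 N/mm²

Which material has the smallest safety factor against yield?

Converting E to GPa, α to ×10⁻⁶/K, σ_y to MPa, then σ and n for each:
  alloy B: E = 201.3, α = 12.3, σ_y = 1000 → σ = 432 MPa, n = 2.32
  alloy Q: E = 29.30, α = 10.3, σ_y = 36.54 → σ = 52.5 MPa, n = 0.696
  alloy J: E = 308.1, α = 3.28, σ_y = 827.4 → σ = 176 MPa, n = 4.71
  alloy F: E = 427.0, α = 4.55, σ_y = 411.0 → σ = 338 MPa, n = 1.21
Smallest n: alloy Q with n = 0.696.

alloy Q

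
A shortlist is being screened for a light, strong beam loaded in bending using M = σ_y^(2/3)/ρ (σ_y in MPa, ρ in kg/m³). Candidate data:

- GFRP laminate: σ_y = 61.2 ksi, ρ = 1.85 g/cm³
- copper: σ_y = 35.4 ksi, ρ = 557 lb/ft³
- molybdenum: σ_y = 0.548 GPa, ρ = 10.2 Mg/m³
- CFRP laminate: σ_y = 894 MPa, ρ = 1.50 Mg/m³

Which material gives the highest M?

CFRP laminate

Normalizing units and computing the index:
  GFRP laminate: σ_y = 422.0 MPa, ρ = 1850 kg/m³
  copper: σ_y = 244.1 MPa, ρ = 8922 kg/m³
  molybdenum: σ_y = 548.0 MPa, ρ = 10200 kg/m³
  CFRP laminate: σ_y = 894.0 MPa, ρ = 1500 kg/m³
  CFRP laminate: M = 61.9×10⁻³
  GFRP laminate: M = 30.4×10⁻³
  molybdenum: M = 6.57×10⁻³
  copper: M = 4.38×10⁻³
The maximum is for CFRP laminate.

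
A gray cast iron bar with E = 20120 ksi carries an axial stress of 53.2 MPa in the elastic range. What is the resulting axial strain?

E = 20120 ksi = 138.7 GPa = 138700 MPa.
ε = σ/E = 53.2 / 138700 = 3.83×10⁻⁴.

3.83×10⁻⁴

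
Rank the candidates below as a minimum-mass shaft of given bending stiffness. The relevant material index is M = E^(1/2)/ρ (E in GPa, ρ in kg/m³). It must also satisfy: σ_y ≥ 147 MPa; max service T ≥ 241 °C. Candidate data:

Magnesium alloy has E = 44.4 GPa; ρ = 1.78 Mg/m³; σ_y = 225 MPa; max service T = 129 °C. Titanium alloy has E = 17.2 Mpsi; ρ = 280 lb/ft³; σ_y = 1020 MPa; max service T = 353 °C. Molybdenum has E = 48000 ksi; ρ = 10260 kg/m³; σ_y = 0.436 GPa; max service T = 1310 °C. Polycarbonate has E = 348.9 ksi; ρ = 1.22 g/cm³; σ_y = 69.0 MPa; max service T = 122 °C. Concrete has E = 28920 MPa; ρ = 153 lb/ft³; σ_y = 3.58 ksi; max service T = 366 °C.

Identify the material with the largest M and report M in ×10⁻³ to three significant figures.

titanium alloy, M = 2.43×10⁻³

Screen on constraints: σ_y ≥ 147 MPa; max service T ≥ 241 °C. Survivors: titanium alloy, molybdenum.
Normalizing units and computing the index:
  titanium alloy: E = 118.6 GPa, ρ = 4485 kg/m³
  molybdenum: E = 330.9 GPa, ρ = 10260 kg/m³
  titanium alloy: M = 2.43×10⁻³
  molybdenum: M = 1.77×10⁻³
Highest index: titanium alloy.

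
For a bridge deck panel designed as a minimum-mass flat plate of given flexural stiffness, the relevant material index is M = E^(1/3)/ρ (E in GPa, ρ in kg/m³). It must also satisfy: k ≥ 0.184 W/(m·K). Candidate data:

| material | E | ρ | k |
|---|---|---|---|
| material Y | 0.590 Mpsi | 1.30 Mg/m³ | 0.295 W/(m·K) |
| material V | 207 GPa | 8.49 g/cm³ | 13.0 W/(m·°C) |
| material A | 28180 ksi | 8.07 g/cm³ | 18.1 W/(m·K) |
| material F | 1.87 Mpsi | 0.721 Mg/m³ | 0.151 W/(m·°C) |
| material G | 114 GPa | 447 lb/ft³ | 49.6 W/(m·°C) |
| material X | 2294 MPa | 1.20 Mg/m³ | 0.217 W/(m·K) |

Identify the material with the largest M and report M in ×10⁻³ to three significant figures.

material Y, M = 1.23×10⁻³

Screen on constraints: k ≥ 0.184 W/(m·K). Survivors: material Y, material V, material A, material G, material X.
Convert each candidate to consistent units, then evaluate M:
  material Y: E = 4.068 GPa, ρ = 1300 kg/m³
  material V: E = 207.0 GPa, ρ = 8490 kg/m³
  material A: E = 194.3 GPa, ρ = 8070 kg/m³
  material G: E = 114.0 GPa, ρ = 7160 kg/m³
  material X: E = 2.294 GPa, ρ = 1200 kg/m³
  material Y: M = 1.23×10⁻³
  material X: M = 1.10×10⁻³
  material A: M = 0.718×10⁻³
  material V: M = 0.697×10⁻³
  material G: M = 0.677×10⁻³
Material Y ranks first.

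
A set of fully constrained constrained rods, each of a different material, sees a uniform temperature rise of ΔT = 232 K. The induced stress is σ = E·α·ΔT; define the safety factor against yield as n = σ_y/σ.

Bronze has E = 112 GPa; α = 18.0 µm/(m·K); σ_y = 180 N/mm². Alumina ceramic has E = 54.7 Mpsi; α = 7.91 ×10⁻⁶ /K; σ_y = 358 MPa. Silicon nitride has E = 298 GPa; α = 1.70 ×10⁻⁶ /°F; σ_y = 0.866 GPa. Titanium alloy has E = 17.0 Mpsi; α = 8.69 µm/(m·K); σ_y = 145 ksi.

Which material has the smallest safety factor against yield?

bronze

Converting E to GPa, α to ×10⁻⁶/K, σ_y to MPa, then σ and n for each:
  bronze: E = 112.0, α = 18.0, σ_y = 180.0 → σ = 468 MPa, n = 0.385
  alumina ceramic: E = 377.1, α = 7.91, σ_y = 358.0 → σ = 692 MPa, n = 0.517
  silicon nitride: E = 298.0, α = 3.06, σ_y = 866.0 → σ = 212 MPa, n = 4.09
  titanium alloy: E = 117.2, α = 8.69, σ_y = 999.7 → σ = 236 MPa, n = 4.23
The minimum is bronze at n = 0.385.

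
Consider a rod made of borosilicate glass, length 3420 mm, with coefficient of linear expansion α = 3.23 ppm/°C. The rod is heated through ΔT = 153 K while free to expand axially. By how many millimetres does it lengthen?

1.69 mm

ΔL = α·L₀·ΔT = 3.23×10⁻⁶ × 3420 mm × 153.0 K = 1.69 mm.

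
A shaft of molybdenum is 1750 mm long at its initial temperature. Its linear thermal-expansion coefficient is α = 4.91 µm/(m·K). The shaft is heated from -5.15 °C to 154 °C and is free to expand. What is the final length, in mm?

1751.4 mm

ΔT = 154 − (-5.15) = 159.2 K.
ΔL = α·L₀·ΔT = 4.91×10⁻⁶ × 1750 mm × 159.2 K = 1.37 mm.
L = L₀ + ΔL = 1750 + 1.37 = 1751.4 mm.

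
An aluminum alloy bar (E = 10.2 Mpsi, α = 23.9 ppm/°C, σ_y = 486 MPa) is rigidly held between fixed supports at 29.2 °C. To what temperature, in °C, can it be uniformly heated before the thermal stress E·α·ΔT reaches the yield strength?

318 °C

E = 10.2 Mpsi = 70.33 GPa.
E·α·ΔT = 486.0 MPa ⇒ ΔT = 486.0 / (70.33×10³ × 23.9×10⁻⁶) = 289.1 K.
T = 29.2 + 289.1 = 318.3 °C.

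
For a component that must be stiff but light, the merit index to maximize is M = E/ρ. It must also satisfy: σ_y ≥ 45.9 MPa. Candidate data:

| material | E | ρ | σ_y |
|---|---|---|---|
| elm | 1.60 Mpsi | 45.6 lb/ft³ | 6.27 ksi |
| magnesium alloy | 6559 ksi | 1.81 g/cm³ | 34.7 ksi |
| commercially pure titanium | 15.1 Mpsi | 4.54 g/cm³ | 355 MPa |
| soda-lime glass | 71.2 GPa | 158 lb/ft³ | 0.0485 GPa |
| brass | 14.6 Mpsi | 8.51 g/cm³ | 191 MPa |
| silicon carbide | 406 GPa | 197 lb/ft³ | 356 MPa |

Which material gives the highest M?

silicon carbide

Screen on constraints: σ_y ≥ 45.9 MPa. Survivors: magnesium alloy, commercially pure titanium, soda-lime glass, brass, silicon carbide.
After converting to SI:
  magnesium alloy: E = 45.22 GPa, ρ = 1810 kg/m³
  commercially pure titanium: E = 104.1 GPa, ρ = 4540 kg/m³
  soda-lime glass: E = 71.20 GPa, ρ = 2531 kg/m³
  brass: E = 100.7 GPa, ρ = 8510 kg/m³
  silicon carbide: E = 406.0 GPa, ρ = 3156 kg/m³
  silicon carbide: M = 129 MN·m/kg
  soda-lime glass: M = 28.1 MN·m/kg
  magnesium alloy: M = 25.0 MN·m/kg
  commercially pure titanium: M = 22.9 MN·m/kg
  brass: M = 11.8 MN·m/kg
Silicon carbide has the largest M.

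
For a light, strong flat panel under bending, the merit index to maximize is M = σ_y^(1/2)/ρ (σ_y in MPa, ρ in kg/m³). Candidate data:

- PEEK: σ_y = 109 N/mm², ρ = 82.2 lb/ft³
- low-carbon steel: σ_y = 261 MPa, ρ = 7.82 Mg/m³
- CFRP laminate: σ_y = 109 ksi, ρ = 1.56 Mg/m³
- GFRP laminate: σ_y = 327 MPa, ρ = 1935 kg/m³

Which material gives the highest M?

Normalizing units and computing the index:
  PEEK: σ_y = 109.0 MPa, ρ = 1317 kg/m³
  low-carbon steel: σ_y = 261.0 MPa, ρ = 7820 kg/m³
  CFRP laminate: σ_y = 751.5 MPa, ρ = 1560 kg/m³
  GFRP laminate: σ_y = 327.0 MPa, ρ = 1935 kg/m³
  CFRP laminate: M = 17.6×10⁻³
  GFRP laminate: M = 9.35×10⁻³
  PEEK: M = 7.93×10⁻³
  low-carbon steel: M = 2.07×10⁻³
Highest index: CFRP laminate.

CFRP laminate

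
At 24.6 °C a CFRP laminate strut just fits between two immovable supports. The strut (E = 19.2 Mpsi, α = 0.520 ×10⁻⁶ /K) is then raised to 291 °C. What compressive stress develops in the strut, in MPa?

E = 19.2 Mpsi = 132.4 GPa.
ΔT = 266.4 K. Constrained thermal stress σ = E·α·ΔT = 132.4×10³ MPa × 0.520×10⁻⁶ × 266.4 = 18.3 MPa (compressive).

18.3 MPa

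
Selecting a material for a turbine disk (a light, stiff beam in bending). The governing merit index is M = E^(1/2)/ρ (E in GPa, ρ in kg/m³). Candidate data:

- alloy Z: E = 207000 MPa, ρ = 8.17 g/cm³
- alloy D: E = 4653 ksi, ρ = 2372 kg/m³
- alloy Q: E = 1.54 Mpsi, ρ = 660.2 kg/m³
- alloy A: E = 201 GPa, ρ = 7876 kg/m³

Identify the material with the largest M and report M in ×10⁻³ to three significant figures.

In SI units:
  alloy Z: E = 207.0 GPa, ρ = 8170 kg/m³
  alloy D: E = 32.08 GPa, ρ = 2372 kg/m³
  alloy Q: E = 10.62 GPa, ρ = 660.2 kg/m³
  alloy A: E = 201.0 GPa, ρ = 7876 kg/m³
  alloy Q: M = 4.94×10⁻³
  alloy D: M = 2.39×10⁻³
  alloy A: M = 1.80×10⁻³
  alloy Z: M = 1.76×10⁻³
Alloy Q has the largest M.

alloy Q, M = 4.94×10⁻³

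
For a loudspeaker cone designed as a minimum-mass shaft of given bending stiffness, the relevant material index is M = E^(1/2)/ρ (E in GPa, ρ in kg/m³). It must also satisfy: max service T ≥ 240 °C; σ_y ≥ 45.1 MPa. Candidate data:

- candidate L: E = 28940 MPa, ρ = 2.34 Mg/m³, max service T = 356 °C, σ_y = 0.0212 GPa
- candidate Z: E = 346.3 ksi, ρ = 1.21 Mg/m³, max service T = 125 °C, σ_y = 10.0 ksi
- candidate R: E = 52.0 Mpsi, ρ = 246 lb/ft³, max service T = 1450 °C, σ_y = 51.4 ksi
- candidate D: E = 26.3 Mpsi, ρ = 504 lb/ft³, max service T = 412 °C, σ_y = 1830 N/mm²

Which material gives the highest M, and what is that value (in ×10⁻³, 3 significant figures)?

Screen on constraints: max service T ≥ 240 °C; σ_y ≥ 45.1 MPa. Survivors: candidate R, candidate D.
In SI units:
  candidate R: E = 358.5 GPa, ρ = 3941 kg/m³
  candidate D: E = 181.3 GPa, ρ = 8073 kg/m³
  candidate R: M = 4.81×10⁻³
  candidate D: M = 1.67×10⁻³
Candidate R has the largest M.

candidate R, M = 4.81×10⁻³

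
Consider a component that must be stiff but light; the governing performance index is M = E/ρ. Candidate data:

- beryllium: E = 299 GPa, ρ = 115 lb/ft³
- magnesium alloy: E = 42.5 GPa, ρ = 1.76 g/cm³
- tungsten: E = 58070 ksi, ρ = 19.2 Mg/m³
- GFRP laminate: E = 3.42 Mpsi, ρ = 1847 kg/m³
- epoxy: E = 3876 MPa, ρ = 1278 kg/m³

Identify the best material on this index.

In SI units:
  beryllium: E = 299.0 GPa, ρ = 1842 kg/m³
  magnesium alloy: E = 42.50 GPa, ρ = 1760 kg/m³
  tungsten: E = 400.4 GPa, ρ = 19200 kg/m³
  GFRP laminate: E = 23.58 GPa, ρ = 1847 kg/m³
  epoxy: E = 3.876 GPa, ρ = 1278 kg/m³
  beryllium: M = 162 MN·m/kg
  magnesium alloy: M = 24.1 MN·m/kg
  tungsten: M = 20.9 MN·m/kg
  GFRP laminate: M = 12.8 MN·m/kg
  epoxy: M = 3.03 MN·m/kg
Beryllium ranks first.

beryllium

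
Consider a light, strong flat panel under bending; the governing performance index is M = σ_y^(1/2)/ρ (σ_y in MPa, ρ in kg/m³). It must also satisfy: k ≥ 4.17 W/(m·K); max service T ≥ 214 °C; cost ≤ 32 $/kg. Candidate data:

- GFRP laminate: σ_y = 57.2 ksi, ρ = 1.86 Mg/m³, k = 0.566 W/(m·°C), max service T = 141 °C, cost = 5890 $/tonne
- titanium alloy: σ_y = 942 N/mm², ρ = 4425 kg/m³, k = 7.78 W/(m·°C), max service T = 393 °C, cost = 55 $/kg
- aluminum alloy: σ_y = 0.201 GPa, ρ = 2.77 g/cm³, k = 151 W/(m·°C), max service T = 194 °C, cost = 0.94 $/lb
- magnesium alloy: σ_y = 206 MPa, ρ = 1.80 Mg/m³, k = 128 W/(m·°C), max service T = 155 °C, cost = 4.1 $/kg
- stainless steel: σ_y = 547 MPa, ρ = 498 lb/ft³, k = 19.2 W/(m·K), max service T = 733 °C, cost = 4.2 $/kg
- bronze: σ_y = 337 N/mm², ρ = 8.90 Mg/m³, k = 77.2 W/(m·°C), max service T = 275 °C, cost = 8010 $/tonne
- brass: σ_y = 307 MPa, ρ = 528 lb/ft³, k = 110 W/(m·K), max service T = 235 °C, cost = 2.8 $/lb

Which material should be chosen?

stainless steel

Screen on constraints: k ≥ 4.17 W/(m·K); max service T ≥ 214 °C; cost ≤ 32 $/kg. Survivors: stainless steel, bronze, brass.
Putting every candidate on a common basis:
  stainless steel: σ_y = 547.0 MPa, ρ = 7977 kg/m³
  bronze: σ_y = 337.0 MPa, ρ = 8900 kg/m³
  brass: σ_y = 307.0 MPa, ρ = 8458 kg/m³
  stainless steel: M = 2.93×10⁻³
  brass: M = 2.07×10⁻³
  bronze: M = 2.06×10⁻³
Highest index: stainless steel.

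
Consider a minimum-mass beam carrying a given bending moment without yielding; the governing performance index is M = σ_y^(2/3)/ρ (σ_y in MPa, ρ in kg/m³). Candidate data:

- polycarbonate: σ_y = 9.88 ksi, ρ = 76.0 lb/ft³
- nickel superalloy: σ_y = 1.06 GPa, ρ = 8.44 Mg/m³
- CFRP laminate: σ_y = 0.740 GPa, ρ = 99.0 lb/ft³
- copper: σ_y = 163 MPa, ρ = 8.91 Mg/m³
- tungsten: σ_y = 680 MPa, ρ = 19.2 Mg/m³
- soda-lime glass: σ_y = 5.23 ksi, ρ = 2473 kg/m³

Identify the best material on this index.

CFRP laminate

Putting every candidate on a common basis:
  polycarbonate: σ_y = 68.12 MPa, ρ = 1217 kg/m³
  nickel superalloy: σ_y = 1060 MPa, ρ = 8440 kg/m³
  CFRP laminate: σ_y = 740.0 MPa, ρ = 1586 kg/m³
  copper: σ_y = 163.0 MPa, ρ = 8910 kg/m³
  tungsten: σ_y = 680.0 MPa, ρ = 19200 kg/m³
  soda-lime glass: σ_y = 36.06 MPa, ρ = 2473 kg/m³
  CFRP laminate: M = 51.6×10⁻³
  polycarbonate: M = 13.7×10⁻³
  nickel superalloy: M = 12.3×10⁻³
  soda-lime glass: M = 4.41×10⁻³
  tungsten: M = 4.03×10⁻³
  copper: M = 3.35×10⁻³
The maximum is for CFRP laminate.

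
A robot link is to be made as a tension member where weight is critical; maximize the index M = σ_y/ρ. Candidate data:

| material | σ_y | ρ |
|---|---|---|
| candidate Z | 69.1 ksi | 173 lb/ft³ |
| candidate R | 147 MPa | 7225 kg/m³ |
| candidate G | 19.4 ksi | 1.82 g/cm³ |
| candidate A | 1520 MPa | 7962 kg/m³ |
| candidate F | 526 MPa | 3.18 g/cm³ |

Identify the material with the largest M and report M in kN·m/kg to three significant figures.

In SI units:
  candidate Z: σ_y = 476.4 MPa, ρ = 2771 kg/m³
  candidate R: σ_y = 147.0 MPa, ρ = 7225 kg/m³
  candidate G: σ_y = 133.8 MPa, ρ = 1820 kg/m³
  candidate A: σ_y = 1520 MPa, ρ = 7962 kg/m³
  candidate F: σ_y = 526.0 MPa, ρ = 3180 kg/m³
  candidate A: M = 191 kN·m/kg
  candidate Z: M = 172 kN·m/kg
  candidate F: M = 165 kN·m/kg
  candidate G: M = 73.5 kN·m/kg
  candidate R: M = 20.3 kN·m/kg
Candidate A ranks first.

candidate A, M = 191 kN·m/kg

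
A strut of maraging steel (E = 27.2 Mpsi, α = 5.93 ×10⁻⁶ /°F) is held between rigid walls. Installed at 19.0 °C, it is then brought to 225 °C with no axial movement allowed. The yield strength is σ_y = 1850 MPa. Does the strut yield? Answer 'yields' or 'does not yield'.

does not yield

E = 27.2 Mpsi = 187.5 GPa.
α = 5.93×10⁻⁶/°F × 9/5 = 10.7×10⁻⁶/K.
ΔT = 206.0 K. Constrained thermal stress σ = E·α·ΔT = 187.5×10³ MPa × 10.7×10⁻⁶ × 206.0 = 412 MPa (compressive).
Compare to σ_y = 1850 MPa: σ < σ_y, so it does not yield.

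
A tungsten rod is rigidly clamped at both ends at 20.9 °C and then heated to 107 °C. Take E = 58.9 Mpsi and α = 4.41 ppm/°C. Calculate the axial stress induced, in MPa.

154 MPa

E = 58.9 Mpsi = 406.1 GPa.
ΔT = 86.10 K. Constrained thermal stress σ = E·α·ΔT = 406.1×10³ MPa × 4.41×10⁻⁶ × 86.10 = 154 MPa (compressive).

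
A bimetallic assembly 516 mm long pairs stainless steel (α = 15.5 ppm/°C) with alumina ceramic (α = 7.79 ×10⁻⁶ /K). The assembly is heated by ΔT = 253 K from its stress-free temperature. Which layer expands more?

stainless steel

α(stainless steel) = 15.5×10⁻⁶/K vs α(alumina ceramic) = 7.79×10⁻⁶/K.
Higher α expands more for the same ΔT: stainless steel.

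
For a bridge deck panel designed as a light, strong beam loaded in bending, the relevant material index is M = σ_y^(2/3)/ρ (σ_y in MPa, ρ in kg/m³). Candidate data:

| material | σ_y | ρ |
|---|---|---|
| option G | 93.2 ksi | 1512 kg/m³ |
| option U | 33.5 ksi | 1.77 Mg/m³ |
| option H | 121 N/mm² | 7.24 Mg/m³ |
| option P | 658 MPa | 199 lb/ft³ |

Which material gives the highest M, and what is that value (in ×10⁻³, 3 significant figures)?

Putting every candidate on a common basis:
  option G: σ_y = 642.6 MPa, ρ = 1512 kg/m³
  option U: σ_y = 231.0 MPa, ρ = 1770 kg/m³
  option H: σ_y = 121.0 MPa, ρ = 7240 kg/m³
  option P: σ_y = 658.0 MPa, ρ = 3188 kg/m³
  option G: M = 49.2×10⁻³
  option P: M = 23.7×10⁻³
  option U: M = 21.3×10⁻³
  option H: M = 3.38×10⁻³
Option G ranks first.

option G, M = 49.2×10⁻³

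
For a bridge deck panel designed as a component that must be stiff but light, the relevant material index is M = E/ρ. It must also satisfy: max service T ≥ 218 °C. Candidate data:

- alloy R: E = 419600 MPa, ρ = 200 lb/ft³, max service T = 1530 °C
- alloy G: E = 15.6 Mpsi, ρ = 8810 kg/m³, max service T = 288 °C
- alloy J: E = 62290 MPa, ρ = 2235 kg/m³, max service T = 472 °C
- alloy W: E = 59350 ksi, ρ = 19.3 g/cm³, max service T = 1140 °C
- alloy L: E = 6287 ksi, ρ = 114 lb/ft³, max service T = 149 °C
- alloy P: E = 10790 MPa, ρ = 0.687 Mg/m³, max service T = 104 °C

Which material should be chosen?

Screen on constraints: max service T ≥ 218 °C. Survivors: alloy R, alloy G, alloy J, alloy W.
In SI units:
  alloy R: E = 419.6 GPa, ρ = 3204 kg/m³
  alloy G: E = 107.6 GPa, ρ = 8810 kg/m³
  alloy J: E = 62.29 GPa, ρ = 2235 kg/m³
  alloy W: E = 409.2 GPa, ρ = 19300 kg/m³
  alloy R: M = 131 MN·m/kg
  alloy J: M = 27.9 MN·m/kg
  alloy W: M = 21.2 MN·m/kg
  alloy G: M = 12.2 MN·m/kg
Alloy R ranks first.

alloy R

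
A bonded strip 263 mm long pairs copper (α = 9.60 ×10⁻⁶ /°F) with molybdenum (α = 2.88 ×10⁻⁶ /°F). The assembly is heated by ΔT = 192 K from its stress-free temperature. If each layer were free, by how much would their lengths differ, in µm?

copper: α = 9.60×10⁻⁶/°F × 9/5 = 17.3×10⁻⁶/K.
molybdenum: α = 2.88×10⁻⁶/°F × 9/5 = 5.18×10⁻⁶/K.
Δα = |17.3 − 5.18|×10⁻⁶/K = 12.1×10⁻⁶/K.
ΔL_mismatch = Δα·L·ΔT = 12.1×10⁻⁶ × 263.0 mm × 192.0 K = 611 µm.

611 µm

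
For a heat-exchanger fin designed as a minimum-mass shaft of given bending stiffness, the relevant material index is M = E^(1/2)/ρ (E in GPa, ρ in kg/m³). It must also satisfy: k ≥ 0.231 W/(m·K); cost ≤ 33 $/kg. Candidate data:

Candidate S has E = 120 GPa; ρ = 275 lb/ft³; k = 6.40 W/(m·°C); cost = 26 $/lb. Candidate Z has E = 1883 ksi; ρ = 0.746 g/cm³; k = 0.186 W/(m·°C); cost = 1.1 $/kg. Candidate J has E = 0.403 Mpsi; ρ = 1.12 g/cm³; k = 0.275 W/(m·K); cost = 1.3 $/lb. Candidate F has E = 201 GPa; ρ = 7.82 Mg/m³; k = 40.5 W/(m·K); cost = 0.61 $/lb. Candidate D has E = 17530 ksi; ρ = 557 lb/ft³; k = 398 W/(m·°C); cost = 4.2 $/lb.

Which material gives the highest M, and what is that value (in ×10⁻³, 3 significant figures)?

Screen on constraints: k ≥ 0.231 W/(m·K); cost ≤ 33 $/kg. Survivors: candidate J, candidate F, candidate D.
Normalizing units and computing the index:
  candidate J: E = 2.779 GPa, ρ = 1120 kg/m³
  candidate F: E = 201.0 GPa, ρ = 7820 kg/m³
  candidate D: E = 120.9 GPa, ρ = 8922 kg/m³
  candidate F: M = 1.81×10⁻³
  candidate J: M = 1.49×10⁻³
  candidate D: M = 1.23×10⁻³
Highest index: candidate F.

candidate F, M = 1.81×10⁻³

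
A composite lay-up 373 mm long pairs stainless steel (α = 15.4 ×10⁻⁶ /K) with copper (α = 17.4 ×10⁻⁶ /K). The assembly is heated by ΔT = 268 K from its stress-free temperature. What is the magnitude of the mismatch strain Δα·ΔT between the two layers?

5.36×10⁻⁴

Δα = |15.4 − 17.4|×10⁻⁶/K = 2.00×10⁻⁶/K.
Mismatch strain = Δα·ΔT = 2.00×10⁻⁶ × 268.0 = 5.36×10⁻⁴.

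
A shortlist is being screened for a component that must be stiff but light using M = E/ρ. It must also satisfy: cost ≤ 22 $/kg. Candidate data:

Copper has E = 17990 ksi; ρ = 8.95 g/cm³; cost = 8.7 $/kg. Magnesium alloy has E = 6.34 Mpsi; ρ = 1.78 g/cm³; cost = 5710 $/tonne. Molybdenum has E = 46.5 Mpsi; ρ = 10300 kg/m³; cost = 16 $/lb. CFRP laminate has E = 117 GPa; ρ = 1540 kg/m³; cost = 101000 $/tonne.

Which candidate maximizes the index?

Screen on constraints: cost ≤ 22 $/kg. Survivors: copper, magnesium alloy.
In SI units:
  copper: E = 124.0 GPa, ρ = 8950 kg/m³
  magnesium alloy: E = 43.71 GPa, ρ = 1780 kg/m³
  magnesium alloy: M = 24.6 MN·m/kg
  copper: M = 13.9 MN·m/kg
Magnesium alloy ranks first.

magnesium alloy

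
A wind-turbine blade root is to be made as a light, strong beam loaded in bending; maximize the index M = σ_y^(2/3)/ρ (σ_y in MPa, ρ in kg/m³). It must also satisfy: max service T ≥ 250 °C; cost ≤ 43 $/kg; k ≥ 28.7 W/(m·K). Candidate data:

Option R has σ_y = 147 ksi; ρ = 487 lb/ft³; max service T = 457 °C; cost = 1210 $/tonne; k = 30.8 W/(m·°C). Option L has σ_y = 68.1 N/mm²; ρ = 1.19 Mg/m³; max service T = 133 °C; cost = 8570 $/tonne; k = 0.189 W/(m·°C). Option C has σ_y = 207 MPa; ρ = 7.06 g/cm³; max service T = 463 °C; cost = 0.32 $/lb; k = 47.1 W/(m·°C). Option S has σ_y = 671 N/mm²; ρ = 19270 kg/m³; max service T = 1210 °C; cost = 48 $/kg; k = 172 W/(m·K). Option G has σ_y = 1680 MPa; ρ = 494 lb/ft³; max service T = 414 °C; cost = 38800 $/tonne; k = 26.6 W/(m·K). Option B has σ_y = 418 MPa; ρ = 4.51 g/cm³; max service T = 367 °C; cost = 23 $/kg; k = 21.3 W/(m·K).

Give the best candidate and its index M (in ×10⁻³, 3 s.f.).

Screen on constraints: max service T ≥ 250 °C; cost ≤ 43 $/kg; k ≥ 28.7 W/(m·K). Survivors: option R, option C.
Normalizing units and computing the index:
  option R: σ_y = 1014 MPa, ρ = 7801 kg/m³
  option C: σ_y = 207.0 MPa, ρ = 7060 kg/m³
  option R: M = 12.9×10⁻³
  option C: M = 4.96×10⁻³
Option R ranks first.

option R, M = 12.9×10⁻³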